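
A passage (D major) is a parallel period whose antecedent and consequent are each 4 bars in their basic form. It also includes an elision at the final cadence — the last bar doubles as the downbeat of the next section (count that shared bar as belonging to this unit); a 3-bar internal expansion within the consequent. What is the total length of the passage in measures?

11 measures

Basic parallel period: 4 + 4 = 8 bars.
8 (basic form) + 3 (internal expansion) = 11.
The elision shares a bar with the next section but does not change this unit's count.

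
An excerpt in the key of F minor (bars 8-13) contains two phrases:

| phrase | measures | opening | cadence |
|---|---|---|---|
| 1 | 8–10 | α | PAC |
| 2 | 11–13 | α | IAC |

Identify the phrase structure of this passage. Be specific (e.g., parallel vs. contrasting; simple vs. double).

The second phrase closes with an imperfect authentic cadence, which is not stronger than the first phrase's perfect authentic cadence; without a weak→strong cadential pair there is no antecedent–consequent relationship, so this is a phrase group rather than a period.

phrase group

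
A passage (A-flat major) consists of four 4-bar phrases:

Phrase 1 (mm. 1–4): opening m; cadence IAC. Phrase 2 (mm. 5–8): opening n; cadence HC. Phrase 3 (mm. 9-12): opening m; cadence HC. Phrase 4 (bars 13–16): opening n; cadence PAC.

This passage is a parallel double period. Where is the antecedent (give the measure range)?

measures 1–8

In a double period the four phrases pair into a large antecedent (phrases 1–2, ending half cadence) and a large consequent (phrases 3–4, ending perfect authentic cadence). The antecedent spans measures 1–8.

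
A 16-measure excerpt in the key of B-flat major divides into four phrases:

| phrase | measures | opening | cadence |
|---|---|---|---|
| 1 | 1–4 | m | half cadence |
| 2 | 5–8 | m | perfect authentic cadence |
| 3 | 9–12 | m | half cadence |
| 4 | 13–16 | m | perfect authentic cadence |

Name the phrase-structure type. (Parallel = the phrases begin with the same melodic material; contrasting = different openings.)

repeated period

The cadence pattern HC–PAC–HC–PAC is weak–strong twice, and phrases 3–4 restate phrases 1–2: a period heard twice, not a double period (which would end weakly at phrase 2).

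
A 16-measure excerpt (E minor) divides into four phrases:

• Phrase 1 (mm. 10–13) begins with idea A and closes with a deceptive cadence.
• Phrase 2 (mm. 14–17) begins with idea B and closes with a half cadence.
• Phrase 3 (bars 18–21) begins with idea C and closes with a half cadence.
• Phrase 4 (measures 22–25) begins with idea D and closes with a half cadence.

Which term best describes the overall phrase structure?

phrase group

Phrase 4 ends with a half cadence, no stronger than phrase 2's half cadence, so the four phrases do not form a double period; nor do phrases 3–4 duplicate 1–2, so it is not a repeated period. With no phrase reaching a conclusive cadence, the passage is a phrase group.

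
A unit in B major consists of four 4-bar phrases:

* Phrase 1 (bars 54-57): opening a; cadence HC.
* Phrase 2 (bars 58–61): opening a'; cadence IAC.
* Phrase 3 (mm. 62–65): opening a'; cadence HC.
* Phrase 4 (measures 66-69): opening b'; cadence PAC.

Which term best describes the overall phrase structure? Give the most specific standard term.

Four phrases in two halves: the first half (mm. 54–61) ends with an imperfect authentic cadence, the second (mm. 62-69) with a perfect authentic cadence — a large antecedent–consequent pair, i.e. a double period.
Phrase 3 begins with the same material as phrase 1, making it parallel.

parallel double period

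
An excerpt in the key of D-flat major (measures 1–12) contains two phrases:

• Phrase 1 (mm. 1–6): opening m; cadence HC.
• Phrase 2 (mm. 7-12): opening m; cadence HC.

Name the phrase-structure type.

repeated phrase

Both phrases have the same opening (m) and the same cadence (half cadence): the second is a restatement, not a consequent, so this is a repeated phrase rather than a period.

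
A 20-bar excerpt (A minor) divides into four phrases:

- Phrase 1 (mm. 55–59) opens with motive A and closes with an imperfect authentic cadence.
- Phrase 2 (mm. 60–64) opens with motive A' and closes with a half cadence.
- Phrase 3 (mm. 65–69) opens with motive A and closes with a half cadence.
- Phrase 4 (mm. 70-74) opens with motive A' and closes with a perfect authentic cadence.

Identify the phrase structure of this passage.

parallel double period

Four phrases in two halves: the first half (bars 55–64) ends with a half cadence, the second (mm. 65-74) with a perfect authentic cadence — a large antecedent–consequent pair, i.e. a double period.
Phrase 3 begins with the same material as phrase 1, making it parallel.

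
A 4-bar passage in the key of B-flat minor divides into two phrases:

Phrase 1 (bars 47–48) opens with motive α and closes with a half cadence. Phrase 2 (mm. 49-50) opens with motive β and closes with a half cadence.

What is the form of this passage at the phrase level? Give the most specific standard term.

phrase group

The second phrase closes with a half cadence, which is not stronger than the first phrase's half cadence; without a weak→strong cadential pair there is no antecedent–consequent relationship, so this is a phrase group rather than a period.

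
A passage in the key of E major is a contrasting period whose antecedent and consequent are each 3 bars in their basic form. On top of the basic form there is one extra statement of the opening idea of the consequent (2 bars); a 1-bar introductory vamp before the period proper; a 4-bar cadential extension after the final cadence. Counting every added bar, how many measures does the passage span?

13 measures

Basic contrasting period: 3 + 3 = 6 bars.
6 (basic form) + 2 (extra statement) + 1 (introduction) + 4 (cadential extension) = 13.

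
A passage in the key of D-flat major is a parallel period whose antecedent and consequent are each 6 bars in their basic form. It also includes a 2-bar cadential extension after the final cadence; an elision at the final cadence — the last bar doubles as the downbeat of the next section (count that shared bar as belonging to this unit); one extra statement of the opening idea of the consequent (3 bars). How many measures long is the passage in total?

17 measures

Basic parallel period: 6 + 6 = 12 bars.
12 (basic form) + 2 (cadential extension) + 3 (extra statement) = 17.
The elision shares a bar with the next section but does not change this unit's count.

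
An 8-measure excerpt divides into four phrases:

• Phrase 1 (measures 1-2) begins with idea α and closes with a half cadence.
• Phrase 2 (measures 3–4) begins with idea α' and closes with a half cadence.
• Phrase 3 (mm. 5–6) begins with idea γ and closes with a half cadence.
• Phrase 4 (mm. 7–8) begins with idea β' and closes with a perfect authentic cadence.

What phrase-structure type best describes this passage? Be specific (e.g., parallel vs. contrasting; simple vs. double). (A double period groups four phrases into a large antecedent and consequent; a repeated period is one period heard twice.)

contrasting double period

Four phrases in two halves: the first half (mm. 1–4) ends with a half cadence, the second (measures 5–8) with a perfect authentic cadence — a large antecedent–consequent pair, i.e. a double period.
Phrase 3 begins with different material from phrase 1, making it contrasting.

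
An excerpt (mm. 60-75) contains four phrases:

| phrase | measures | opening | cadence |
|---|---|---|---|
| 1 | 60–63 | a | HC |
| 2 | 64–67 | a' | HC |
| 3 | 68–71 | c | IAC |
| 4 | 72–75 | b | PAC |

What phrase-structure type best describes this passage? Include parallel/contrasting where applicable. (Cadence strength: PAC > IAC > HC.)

Four phrases in two halves: the first half (mm. 60–67) ends with a half cadence, the second (measures 68–75) with a perfect authentic cadence — a large antecedent–consequent pair, i.e. a double period.
Phrase 3 begins with different material from phrase 1, making it contrasting.

contrasting double period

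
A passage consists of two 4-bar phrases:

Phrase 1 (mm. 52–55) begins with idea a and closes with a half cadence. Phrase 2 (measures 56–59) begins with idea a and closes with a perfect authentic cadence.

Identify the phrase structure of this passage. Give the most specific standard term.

Phrase 1 ends with a half cadence (weaker) and phrase 2 with a perfect authentic cadence (stronger): antecedent + consequent = a period.
The two phrases open with the same material (a / a), so the period is parallel.

parallel period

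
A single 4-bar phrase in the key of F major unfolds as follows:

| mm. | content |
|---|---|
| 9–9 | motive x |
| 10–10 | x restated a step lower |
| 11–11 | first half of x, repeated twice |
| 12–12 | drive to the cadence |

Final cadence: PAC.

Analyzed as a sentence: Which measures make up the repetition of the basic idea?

The presentation of a sentence is the basic idea (bar 9) plus its repetition (m. 10); the repetition of the basic idea is therefore m. 10.

measures 10–10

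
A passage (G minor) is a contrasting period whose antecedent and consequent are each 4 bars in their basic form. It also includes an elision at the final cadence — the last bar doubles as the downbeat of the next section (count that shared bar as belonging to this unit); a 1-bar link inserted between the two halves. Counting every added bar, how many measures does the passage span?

9 measures

Basic contrasting period: 4 + 4 = 8 bars.
8 (basic form) + 1 (link) = 9.
The elision shares a bar with the next section but does not change this unit's count.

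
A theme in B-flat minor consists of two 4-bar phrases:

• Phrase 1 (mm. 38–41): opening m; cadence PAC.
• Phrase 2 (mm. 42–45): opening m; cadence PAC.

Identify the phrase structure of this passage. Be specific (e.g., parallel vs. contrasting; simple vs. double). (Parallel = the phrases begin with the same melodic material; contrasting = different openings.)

Both phrases have the same opening (m) and the same cadence (perfect authentic cadence): the second is a restatement, not a consequent, so this is a repeated phrase rather than a period.

repeated phrase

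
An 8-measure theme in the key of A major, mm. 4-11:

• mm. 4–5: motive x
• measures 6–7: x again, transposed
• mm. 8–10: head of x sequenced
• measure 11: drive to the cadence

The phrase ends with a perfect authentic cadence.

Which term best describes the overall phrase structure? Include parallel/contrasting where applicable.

Basic idea (measures 4–5) + its repetition (mm. 6–7) form the presentation; fragmentation and cadence (measures 8-11) form the continuation — the 8-bar whole is a sentence.

sentence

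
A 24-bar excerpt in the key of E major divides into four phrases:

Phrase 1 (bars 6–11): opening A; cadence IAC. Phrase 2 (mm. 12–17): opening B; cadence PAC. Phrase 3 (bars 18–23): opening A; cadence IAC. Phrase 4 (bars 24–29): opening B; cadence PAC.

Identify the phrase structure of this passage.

repeated period

The cadence pattern IAC–PAC–IAC–PAC is weak–strong twice, and phrases 3–4 restate phrases 1–2: a period heard twice, not a double period (which would end weakly at phrase 2).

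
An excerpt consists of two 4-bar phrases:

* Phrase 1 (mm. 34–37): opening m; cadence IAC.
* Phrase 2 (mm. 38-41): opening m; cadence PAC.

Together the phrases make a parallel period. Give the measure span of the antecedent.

measures 34–37

The phrase ending with the weaker cadence (imperfect authentic cadence) is the antecedent; the one ending more conclusively (perfect authentic cadence) is the consequent. The antecedent is measures 34–37.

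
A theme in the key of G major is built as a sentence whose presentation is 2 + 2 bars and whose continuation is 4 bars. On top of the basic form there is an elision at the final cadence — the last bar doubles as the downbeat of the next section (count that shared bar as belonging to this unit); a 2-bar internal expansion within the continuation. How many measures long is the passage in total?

Basic sentence: 2 + 2 + 4 = 8 bars.
8 (basic form) + 2 (internal expansion) = 10.
The elision shares a bar with the next section but does not change this unit's count.

10 measures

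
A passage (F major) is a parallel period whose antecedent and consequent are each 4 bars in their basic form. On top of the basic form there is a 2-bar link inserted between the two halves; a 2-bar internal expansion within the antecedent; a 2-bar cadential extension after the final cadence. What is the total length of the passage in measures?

14 measures

Basic parallel period: 4 + 4 = 8 bars.
8 (basic form) + 2 (link) + 2 (internal expansion) + 2 (cadential extension) = 14.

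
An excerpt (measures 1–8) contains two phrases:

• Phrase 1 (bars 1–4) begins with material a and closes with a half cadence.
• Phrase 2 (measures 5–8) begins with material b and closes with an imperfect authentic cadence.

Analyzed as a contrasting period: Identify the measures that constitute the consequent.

The antecedent is the phrase ending with the weaker cadence (half cadence, phrase 1) and the consequent the one ending more conclusively (imperfect authentic cadence, phrase 2); the consequent is measures 5–8.

measures 5–8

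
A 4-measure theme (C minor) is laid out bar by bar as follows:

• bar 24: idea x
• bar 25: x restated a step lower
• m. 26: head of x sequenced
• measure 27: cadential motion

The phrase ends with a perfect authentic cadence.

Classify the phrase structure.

sentence

Basic idea (measure 24) + its repetition (m. 25) form the presentation; fragmentation and cadence (measures 26–27) form the continuation — the 4-bar whole is a sentence.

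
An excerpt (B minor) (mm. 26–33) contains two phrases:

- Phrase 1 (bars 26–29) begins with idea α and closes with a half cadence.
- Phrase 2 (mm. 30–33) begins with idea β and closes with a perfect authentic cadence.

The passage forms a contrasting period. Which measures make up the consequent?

The phrase ending with the weaker cadence (half cadence) is the antecedent; the one ending more conclusively (perfect authentic cadence) is the consequent. The consequent is measures 30–33.

measures 30–33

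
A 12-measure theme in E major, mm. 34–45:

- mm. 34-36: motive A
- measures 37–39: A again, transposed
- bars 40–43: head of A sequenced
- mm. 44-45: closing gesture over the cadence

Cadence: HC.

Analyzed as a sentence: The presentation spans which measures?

measures 34–39

The presentation of a sentence is the basic idea (mm. 34–36) plus its repetition (bars 37–39); the presentation is therefore bars 34–39.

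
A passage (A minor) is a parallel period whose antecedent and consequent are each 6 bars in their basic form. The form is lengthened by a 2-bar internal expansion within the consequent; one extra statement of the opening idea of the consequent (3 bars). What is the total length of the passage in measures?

17 measures

Basic parallel period: 6 + 6 = 12 bars.
12 (basic form) + 2 (internal expansion) + 3 (extra statement) = 17.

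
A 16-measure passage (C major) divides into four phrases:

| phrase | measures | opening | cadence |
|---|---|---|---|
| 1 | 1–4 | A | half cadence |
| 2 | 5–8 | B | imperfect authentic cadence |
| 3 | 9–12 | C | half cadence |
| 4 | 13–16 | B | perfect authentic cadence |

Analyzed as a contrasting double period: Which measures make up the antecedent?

In a double period the four phrases pair into a large antecedent (phrases 1–2, ending imperfect authentic cadence) and a large consequent (phrases 3–4, ending perfect authentic cadence). The antecedent spans mm. 1–8.

measures 1–8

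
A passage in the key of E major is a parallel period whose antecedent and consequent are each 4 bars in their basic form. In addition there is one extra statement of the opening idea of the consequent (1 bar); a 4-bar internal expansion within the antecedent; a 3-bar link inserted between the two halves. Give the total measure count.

16 measures

Basic parallel period: 4 + 4 = 8 bars.
8 (basic form) + 1 (extra statement) + 4 (internal expansion) + 3 (link) = 16.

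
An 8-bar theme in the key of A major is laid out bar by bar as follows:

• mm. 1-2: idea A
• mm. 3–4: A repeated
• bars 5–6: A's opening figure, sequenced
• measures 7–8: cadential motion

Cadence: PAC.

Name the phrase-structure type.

sentence

Basic idea (mm. 1–2) + its repetition (mm. 3–4) form the presentation; fragmentation and cadence (mm. 5-8) form the continuation — the 8-bar whole is a sentence.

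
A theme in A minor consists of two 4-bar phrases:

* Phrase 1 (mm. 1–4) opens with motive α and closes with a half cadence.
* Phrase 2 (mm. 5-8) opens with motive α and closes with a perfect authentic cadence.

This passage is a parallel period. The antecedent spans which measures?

The antecedent is the phrase ending with the weaker cadence (half cadence, phrase 1) and the consequent the one ending more conclusively (perfect authentic cadence, phrase 2); the antecedent is bars 1–4.

measures 1–4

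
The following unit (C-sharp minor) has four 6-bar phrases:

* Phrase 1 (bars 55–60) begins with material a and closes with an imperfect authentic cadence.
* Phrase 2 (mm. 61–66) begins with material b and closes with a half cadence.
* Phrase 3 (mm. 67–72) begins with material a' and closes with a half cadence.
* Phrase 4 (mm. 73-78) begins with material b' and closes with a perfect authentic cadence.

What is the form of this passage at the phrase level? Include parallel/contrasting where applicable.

Four phrases in two halves: the first half (mm. 55–66) ends with a half cadence, the second (mm. 67-78) with a perfect authentic cadence — a large antecedent–consequent pair, i.e. a double period.
Phrase 3 begins with the same material as phrase 1, making it parallel.

parallel double period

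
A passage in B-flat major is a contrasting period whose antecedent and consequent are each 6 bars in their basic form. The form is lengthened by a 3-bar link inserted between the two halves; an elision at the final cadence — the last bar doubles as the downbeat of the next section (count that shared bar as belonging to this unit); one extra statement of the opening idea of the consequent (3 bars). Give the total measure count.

18 measures

Basic contrasting period: 6 + 6 = 12 bars.
12 (basic form) + 3 (link) + 3 (extra statement) = 18.
The elision shares a bar with the next section but does not change this unit's count.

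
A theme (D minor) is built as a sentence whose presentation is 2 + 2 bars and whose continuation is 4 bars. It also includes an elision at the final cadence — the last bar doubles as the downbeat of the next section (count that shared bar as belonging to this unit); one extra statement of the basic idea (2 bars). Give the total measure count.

Basic sentence: 2 + 2 + 4 = 8 bars.
8 (basic form) + 2 (extra statement) = 10.
The elision shares a bar with the next section but does not change this unit's count.

10 measures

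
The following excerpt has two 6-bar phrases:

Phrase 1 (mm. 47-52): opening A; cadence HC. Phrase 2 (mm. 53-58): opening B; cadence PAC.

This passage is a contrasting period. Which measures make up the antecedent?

The antecedent is the phrase ending with the weaker cadence (half cadence, phrase 1) and the consequent the one ending more conclusively (perfect authentic cadence, phrase 2); the antecedent is mm. 47–52.

measures 47–52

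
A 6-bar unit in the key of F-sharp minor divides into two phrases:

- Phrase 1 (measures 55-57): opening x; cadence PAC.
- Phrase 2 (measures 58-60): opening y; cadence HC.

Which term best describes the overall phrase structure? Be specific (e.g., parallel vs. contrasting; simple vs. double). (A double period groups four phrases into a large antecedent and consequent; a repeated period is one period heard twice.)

The second phrase closes with a half cadence, which is not stronger than the first phrase's perfect authentic cadence; without a weak→strong cadential pair there is no antecedent–consequent relationship, so this is a phrase group rather than a period.

phrase group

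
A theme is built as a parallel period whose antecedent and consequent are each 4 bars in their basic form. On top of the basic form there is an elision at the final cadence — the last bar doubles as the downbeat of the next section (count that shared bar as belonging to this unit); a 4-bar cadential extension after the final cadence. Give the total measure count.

12 measures

Basic parallel period: 4 + 4 = 8 bars.
8 (basic form) + 4 (cadential extension) = 12.
The elision shares a bar with the next section but does not change this unit's count.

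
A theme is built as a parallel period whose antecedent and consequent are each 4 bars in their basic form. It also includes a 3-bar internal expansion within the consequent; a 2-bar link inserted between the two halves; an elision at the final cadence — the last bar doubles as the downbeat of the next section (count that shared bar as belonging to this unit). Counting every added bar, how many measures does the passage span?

13 measures

Basic parallel period: 4 + 4 = 8 bars.
8 (basic form) + 3 (internal expansion) + 2 (link) = 13.
The elision shares a bar with the next section but does not change this unit's count.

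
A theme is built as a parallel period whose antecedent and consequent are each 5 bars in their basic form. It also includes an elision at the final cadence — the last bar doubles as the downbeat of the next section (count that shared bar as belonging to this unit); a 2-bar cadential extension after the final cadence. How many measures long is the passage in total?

Basic parallel period: 5 + 5 = 10 bars.
10 (basic form) + 2 (cadential extension) = 12.
The elision shares a bar with the next section but does not change this unit's count.

12 measures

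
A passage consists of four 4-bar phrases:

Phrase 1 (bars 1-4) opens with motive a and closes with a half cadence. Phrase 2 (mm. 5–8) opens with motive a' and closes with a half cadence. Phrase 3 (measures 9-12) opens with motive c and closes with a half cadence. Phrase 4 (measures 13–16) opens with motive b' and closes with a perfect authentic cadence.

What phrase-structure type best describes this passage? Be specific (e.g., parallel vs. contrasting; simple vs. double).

contrasting double period

Four phrases in two halves: the first half (bars 1–8) ends with a half cadence, the second (measures 9–16) with a perfect authentic cadence — a large antecedent–consequent pair, i.e. a double period.
Phrase 3 begins with different material from phrase 1, making it contrasting.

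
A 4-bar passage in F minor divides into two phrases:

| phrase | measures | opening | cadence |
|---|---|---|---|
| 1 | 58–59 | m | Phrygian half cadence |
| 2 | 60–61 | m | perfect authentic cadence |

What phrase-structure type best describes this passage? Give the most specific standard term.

parallel period

Phrase 1 ends with a Phrygian half cadence (weaker) and phrase 2 with a perfect authentic cadence (stronger): antecedent + consequent = a period.
The two phrases open with the same material (m / m), so the period is parallel.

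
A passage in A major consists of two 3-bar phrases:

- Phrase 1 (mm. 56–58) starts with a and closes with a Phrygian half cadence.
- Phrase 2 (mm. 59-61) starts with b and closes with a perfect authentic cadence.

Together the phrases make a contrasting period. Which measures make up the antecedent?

measures 56–58

The phrase ending with the weaker cadence (Phrygian half cadence) is the antecedent; the one ending more conclusively (perfect authentic cadence) is the consequent. The antecedent is measures 56–58.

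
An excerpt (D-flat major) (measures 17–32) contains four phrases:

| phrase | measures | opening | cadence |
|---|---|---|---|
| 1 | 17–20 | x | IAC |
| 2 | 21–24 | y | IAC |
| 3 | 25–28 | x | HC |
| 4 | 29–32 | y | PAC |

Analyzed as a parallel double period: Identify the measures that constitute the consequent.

measures 25–32

In a double period the four phrases pair into a large antecedent (phrases 1–2, ending imperfect authentic cadence) and a large consequent (phrases 3–4, ending perfect authentic cadence). The consequent spans bars 25–32.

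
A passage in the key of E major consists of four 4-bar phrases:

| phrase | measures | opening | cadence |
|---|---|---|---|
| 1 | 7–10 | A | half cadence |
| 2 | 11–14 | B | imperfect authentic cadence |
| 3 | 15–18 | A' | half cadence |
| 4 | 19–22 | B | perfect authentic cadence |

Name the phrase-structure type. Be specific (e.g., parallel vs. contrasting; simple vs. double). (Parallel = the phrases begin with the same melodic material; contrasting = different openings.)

Four phrases in two halves: the first half (measures 7–14) ends with an imperfect authentic cadence, the second (mm. 15–22) with a perfect authentic cadence — a large antecedent–consequent pair, i.e. a double period.
Phrase 3 begins with the same material as phrase 1, making it parallel.

parallel double period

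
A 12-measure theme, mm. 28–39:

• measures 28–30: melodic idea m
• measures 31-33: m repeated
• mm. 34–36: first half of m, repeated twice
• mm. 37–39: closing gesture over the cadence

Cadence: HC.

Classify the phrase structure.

sentence

Basic idea (mm. 28–30) + its repetition (bars 31–33) form the presentation; fragmentation and cadence (measures 34–39) form the continuation — the 12-bar whole is a sentence.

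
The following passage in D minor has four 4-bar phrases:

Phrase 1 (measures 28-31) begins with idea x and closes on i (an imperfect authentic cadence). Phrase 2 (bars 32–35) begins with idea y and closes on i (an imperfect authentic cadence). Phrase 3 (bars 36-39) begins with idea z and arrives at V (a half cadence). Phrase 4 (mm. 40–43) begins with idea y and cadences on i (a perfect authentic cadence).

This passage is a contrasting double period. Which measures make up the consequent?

measures 36–43

In a double period the four phrases pair into a large antecedent (phrases 1–2, ending imperfect authentic cadence) and a large consequent (phrases 3–4, ending perfect authentic cadence). The consequent spans mm. 36–43.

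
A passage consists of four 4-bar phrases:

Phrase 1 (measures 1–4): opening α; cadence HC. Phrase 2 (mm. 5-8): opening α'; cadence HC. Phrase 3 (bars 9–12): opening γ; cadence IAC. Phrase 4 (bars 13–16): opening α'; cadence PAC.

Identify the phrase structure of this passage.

Four phrases in two halves: the first half (mm. 1–8) ends with a half cadence, the second (bars 9-16) with a perfect authentic cadence — a large antecedent–consequent pair, i.e. a double period.
Phrase 3 begins with different material from phrase 1, making it contrasting.

contrasting double period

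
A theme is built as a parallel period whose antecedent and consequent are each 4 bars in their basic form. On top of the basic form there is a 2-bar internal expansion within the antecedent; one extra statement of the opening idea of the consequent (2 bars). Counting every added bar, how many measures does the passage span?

Basic parallel period: 4 + 4 = 8 bars.
8 (basic form) + 2 (internal expansion) + 2 (extra statement) = 12.

12 measures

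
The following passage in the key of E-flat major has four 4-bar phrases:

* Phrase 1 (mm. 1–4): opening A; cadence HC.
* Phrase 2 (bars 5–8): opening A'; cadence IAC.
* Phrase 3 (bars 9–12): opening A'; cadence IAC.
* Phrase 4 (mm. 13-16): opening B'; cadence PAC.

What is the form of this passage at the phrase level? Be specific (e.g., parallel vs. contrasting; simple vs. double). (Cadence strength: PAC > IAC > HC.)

parallel double period

Four phrases in two halves: the first half (measures 1-8) ends with an imperfect authentic cadence, the second (mm. 9–16) with a perfect authentic cadence — a large antecedent–consequent pair, i.e. a double period.
Phrase 3 begins with the same material as phrase 1, making it parallel.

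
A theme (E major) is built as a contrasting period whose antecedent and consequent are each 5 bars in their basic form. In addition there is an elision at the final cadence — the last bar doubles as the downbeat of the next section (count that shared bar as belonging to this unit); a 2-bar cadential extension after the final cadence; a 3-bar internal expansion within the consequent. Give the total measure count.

15 measures

Basic contrasting period: 5 + 5 = 10 bars.
10 (basic form) + 2 (cadential extension) + 3 (internal expansion) = 15.
The elision shares a bar with the next section but does not change this unit's count.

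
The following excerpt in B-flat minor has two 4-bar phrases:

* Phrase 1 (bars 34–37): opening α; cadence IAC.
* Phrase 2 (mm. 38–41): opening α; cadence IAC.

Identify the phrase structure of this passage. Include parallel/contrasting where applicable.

repeated phrase

Both phrases have the same opening (α) and the same cadence (imperfect authentic cadence): the second is a restatement, not a consequent, so this is a repeated phrase rather than a period.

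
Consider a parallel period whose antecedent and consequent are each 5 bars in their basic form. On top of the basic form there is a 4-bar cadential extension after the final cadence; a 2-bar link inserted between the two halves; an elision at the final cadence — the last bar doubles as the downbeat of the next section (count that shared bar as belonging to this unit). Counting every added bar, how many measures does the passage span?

16 measures

Basic parallel period: 5 + 5 = 10 bars.
10 (basic form) + 4 (cadential extension) + 2 (link) = 16.
The elision shares a bar with the next section but does not change this unit's count.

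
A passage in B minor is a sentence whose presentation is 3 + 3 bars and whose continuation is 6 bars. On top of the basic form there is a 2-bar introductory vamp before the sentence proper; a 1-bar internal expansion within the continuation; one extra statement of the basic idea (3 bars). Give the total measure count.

Basic sentence: 3 + 3 + 6 = 12 bars.
12 (basic form) + 2 (introduction) + 1 (internal expansion) + 3 (extra statement) = 18.

18 measures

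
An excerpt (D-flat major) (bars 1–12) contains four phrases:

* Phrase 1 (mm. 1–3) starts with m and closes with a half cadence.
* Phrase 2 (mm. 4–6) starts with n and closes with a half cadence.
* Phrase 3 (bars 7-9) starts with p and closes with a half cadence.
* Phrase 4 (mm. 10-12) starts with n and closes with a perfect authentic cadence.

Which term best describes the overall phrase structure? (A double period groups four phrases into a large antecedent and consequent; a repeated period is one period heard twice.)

Four phrases in two halves: the first half (mm. 1–6) ends with a half cadence, the second (measures 7–12) with a perfect authentic cadence — a large antecedent–consequent pair, i.e. a double period.
Phrase 3 begins with different material from phrase 1, making it contrasting.

contrasting double period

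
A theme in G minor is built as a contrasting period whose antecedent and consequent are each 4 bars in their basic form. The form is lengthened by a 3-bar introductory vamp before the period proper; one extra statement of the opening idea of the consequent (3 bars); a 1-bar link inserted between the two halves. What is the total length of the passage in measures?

Basic contrasting period: 4 + 4 = 8 bars.
8 (basic form) + 3 (introduction) + 3 (extra statement) + 1 (link) = 15.

15 measures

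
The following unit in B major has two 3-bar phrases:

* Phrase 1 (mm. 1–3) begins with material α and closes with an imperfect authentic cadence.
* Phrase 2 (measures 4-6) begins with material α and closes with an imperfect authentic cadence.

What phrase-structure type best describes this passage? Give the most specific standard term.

Both phrases have the same opening (α) and the same cadence (imperfect authentic cadence): the second is a restatement, not a consequent, so this is a repeated phrase rather than a period.

repeated phrase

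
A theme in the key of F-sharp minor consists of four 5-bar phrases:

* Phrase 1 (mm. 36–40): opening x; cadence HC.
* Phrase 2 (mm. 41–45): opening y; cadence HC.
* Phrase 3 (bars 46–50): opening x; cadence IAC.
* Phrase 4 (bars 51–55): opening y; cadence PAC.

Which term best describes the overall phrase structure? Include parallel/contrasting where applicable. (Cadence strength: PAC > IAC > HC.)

parallel double period

Four phrases in two halves: the first half (mm. 36–45) ends with a half cadence, the second (bars 46-55) with a perfect authentic cadence — a large antecedent–consequent pair, i.e. a double period.
Phrase 3 begins with the same material as phrase 1, making it parallel.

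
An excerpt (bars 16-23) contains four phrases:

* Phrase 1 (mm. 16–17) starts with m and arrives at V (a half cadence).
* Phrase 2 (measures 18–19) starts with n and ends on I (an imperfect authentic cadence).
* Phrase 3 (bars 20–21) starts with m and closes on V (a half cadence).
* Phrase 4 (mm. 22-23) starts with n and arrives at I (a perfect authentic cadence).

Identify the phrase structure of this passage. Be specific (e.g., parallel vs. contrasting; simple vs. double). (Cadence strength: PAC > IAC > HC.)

parallel double period

Four phrases in two halves: the first half (measures 16-19) ends with an imperfect authentic cadence, the second (bars 20-23) with a perfect authentic cadence — a large antecedent–consequent pair, i.e. a double period.
Phrase 3 begins with the same material as phrase 1, making it parallel.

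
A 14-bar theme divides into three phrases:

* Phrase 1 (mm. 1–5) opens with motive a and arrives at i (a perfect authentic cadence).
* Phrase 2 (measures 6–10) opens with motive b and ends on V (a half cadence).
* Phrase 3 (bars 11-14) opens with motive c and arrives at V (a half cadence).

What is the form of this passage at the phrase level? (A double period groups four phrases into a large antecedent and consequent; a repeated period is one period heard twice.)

phrase group

The final phrase closes with a half cadence, which is not stronger than the preceding half cadence; the 3 phrases lack an overall antecedent–consequent design and so form a phrase group.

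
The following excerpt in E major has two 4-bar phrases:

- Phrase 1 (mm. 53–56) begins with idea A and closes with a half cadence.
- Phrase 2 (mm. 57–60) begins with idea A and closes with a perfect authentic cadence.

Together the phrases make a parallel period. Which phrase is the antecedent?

The phrase ending with the weaker cadence (half cadence) is the antecedent; the one ending more conclusively (perfect authentic cadence) is the consequent. The antecedent is phrase 1.

phrase 1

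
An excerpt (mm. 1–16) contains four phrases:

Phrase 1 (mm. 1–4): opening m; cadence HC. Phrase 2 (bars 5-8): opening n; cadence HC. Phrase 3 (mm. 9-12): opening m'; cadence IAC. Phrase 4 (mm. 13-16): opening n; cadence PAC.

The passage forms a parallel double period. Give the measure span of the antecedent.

measures 1–8

In a double period the first pair of phrases (ending half cadence) is the large antecedent and the second pair (ending perfect authentic cadence) is the large consequent; the antecedent is measures 1–8.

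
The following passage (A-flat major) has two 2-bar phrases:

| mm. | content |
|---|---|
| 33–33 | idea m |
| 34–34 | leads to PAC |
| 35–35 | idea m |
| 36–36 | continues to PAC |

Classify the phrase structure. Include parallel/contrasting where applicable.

Both phrases have the same opening (m) and the same cadence (perfect authentic cadence): the second is a restatement, not a consequent, so this is a repeated phrase rather than a period.

repeated phrase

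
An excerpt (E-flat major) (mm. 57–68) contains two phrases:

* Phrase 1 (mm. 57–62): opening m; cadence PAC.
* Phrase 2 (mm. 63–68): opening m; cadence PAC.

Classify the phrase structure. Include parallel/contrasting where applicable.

repeated phrase

Both phrases have the same opening (m) and the same cadence (perfect authentic cadence): the second is a restatement, not a consequent, so this is a repeated phrase rather than a period.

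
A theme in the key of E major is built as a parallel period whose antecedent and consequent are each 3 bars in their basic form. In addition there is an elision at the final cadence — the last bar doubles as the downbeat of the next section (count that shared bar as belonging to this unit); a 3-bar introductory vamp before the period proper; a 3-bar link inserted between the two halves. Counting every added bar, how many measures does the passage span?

Basic parallel period: 3 + 3 = 6 bars.
6 (basic form) + 3 (introduction) + 3 (link) = 12.
The elision shares a bar with the next section but does not change this unit's count.

12 measures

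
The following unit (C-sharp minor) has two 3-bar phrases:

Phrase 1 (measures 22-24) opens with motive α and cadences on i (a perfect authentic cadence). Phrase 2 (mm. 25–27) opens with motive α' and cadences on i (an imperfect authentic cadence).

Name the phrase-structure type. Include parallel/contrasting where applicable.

The second phrase closes with an imperfect authentic cadence, which is not stronger than the first phrase's perfect authentic cadence; without a weak→strong cadential pair there is no antecedent–consequent relationship, so this is a phrase group rather than a period.

phrase group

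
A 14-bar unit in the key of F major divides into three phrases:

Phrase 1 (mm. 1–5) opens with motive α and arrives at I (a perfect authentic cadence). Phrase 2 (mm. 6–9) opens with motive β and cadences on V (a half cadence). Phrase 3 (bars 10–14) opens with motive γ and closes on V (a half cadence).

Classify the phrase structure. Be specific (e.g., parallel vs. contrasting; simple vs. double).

phrase group

The final phrase closes with a half cadence, which is not stronger than the preceding half cadence; the 3 phrases lack an overall antecedent–consequent design and so form a phrase group.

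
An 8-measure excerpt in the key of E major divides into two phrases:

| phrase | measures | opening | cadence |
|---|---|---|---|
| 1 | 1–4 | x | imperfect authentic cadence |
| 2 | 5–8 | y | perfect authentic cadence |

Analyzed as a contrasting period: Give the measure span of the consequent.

The antecedent is the phrase ending with the weaker cadence (imperfect authentic cadence, phrase 1) and the consequent the one ending more conclusively (perfect authentic cadence, phrase 2); the consequent is mm. 5–8.

measures 5–8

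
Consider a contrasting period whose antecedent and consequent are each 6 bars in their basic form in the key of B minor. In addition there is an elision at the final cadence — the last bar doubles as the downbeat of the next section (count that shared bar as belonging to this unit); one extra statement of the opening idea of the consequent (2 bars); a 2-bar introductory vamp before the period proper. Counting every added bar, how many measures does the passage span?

16 measures

Basic contrasting period: 6 + 6 = 12 bars.
12 (basic form) + 2 (extra statement) + 2 (introduction) = 16.
The elision shares a bar with the next section but does not change this unit's count.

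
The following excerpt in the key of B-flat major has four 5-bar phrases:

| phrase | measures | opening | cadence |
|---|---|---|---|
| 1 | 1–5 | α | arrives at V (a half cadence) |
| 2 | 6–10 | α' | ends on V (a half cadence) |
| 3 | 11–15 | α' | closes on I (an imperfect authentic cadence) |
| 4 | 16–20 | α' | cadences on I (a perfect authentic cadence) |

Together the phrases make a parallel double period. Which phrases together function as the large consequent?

phrases 3 and 4

In a double period the first pair of phrases (ending half cadence) is the large antecedent and the second pair (ending perfect authentic cadence) is the large consequent; the consequent is phrases 3 and 4.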